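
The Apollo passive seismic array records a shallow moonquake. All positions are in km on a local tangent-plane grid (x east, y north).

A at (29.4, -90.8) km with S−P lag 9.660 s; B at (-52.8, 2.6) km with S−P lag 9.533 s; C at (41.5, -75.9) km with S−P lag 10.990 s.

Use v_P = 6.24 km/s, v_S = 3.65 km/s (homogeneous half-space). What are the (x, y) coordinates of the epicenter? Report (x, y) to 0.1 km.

Distance from S−P lag: d = Δt · v_P v_S / (v_P − v_S) = Δt · (6.24·3.65)/(6.24−3.65) ≈ 8.7938·Δt.
So d_A = 84.95, d_B = 83.83, d_C = 96.64 km.
Circle about each station: (x − 29.4)² + (y + 90.8)² = 84.95²; (x + 52.8)² + (y − 2.6)² = 83.83²; (x − 41.5)² + (y + 75.9)² = 96.64².
Subtracting pairs of circle equations eliminates x²+y² and gives linear equations (the radical axes):
-164.4 x + 186.8 y = -6125.37
24.2 x + 29.8 y = -3748.73
Solving the 2×2 system: x ≈ -55.0, y ≈ -81.2 km.
Check against A (with the unrounded x, y): √((x − 29.4)²+(y + 90.8)²) = 84.91 ≈ 84.95 km. ✓

x ≈ -55.0 km, y ≈ -81.2 km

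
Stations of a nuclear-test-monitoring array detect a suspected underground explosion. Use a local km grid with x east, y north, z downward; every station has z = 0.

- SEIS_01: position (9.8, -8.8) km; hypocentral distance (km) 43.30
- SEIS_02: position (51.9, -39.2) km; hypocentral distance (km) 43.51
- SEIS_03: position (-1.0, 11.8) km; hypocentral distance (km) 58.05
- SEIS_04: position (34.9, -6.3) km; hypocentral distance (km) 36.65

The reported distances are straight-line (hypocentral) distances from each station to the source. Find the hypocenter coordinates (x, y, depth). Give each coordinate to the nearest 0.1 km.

(34.1, -19.2, 34.3)

Each station gives a sphere (x−x_i)² + (y−y_i)² + z² = d_i² (stations at z=0).
Subtracting the SEIS_01 sphere from SEIS_02 and SEIS_03: z² cancels, leaving linear equations in x and y:
84.2 x − 60.8 y = 4038.54
-21.6 x + 41.2 y = -1528.15
Solving: x ≈ 34.084, y ≈ -19.222 km (keep extra digits for the depth step; rounded: 34.1, -19.2).
Then from the SEIS_01 sphere: z² = 43.30² − (x − 9.8)² − (y + 8.8)² with x = 34.084, y = -19.222, so z ≈ 34.301 ≈ 34.3 km.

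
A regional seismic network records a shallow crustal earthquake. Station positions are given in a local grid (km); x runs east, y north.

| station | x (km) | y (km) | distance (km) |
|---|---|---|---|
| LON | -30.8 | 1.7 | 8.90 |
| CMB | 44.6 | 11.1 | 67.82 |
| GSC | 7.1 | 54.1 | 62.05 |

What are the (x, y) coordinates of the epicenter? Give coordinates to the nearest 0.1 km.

Circle about each station: (x + 30.8)² + (y − 1.7)² = 8.90²; (x − 44.6)² + (y − 11.1)² = 67.82²; (x − 7.1)² + (y − 54.1)² = 62.05².
Subtracting pairs of circle equations eliminates x²+y² and gives linear equations (the radical axes):
150.8 x + 18.8 y = -3359.50
75.8 x + 104.8 y = -1745.30
Solving the 2×2 system: x ≈ -22.2, y ≈ -0.6 km.
Check against LON (with the unrounded x, y): √((x + 30.8)²+(y − 1.7)²) = 8.90 ≈ 8.90 km. ✓

(-22.2, -0.6)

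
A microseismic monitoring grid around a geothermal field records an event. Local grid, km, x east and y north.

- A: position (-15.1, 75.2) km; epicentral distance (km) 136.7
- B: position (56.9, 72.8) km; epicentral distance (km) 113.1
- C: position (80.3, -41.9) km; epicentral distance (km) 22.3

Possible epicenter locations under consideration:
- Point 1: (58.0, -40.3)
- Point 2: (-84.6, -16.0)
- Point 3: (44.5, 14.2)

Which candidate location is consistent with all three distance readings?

Point 1

For each candidate, compare |candidate − station| to the reported distance:
Point 1: residuals A 0.0, B 0.0, C 0.1 → max 0.1 km
Point 2: residuals A 22.0, B 54.0, C 144.6 → max 144.6 km
Point 3: residuals A 51.4, B 53.2, C 44.2 → max 53.2 km
Only Point 1 has all residuals ≈ 0.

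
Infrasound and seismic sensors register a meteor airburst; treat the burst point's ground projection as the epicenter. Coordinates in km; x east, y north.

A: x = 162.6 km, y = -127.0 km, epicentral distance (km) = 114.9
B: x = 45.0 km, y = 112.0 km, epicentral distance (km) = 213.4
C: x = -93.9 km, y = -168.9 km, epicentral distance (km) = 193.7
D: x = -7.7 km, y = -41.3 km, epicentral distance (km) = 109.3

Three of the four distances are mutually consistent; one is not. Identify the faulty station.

A

Solve using three stations at a time. Using B, C, D (subtract circle equations pairwise → linear system) gives (x, y) ≈ (86.2, -97.4).
Distances from that point to each station vs reported:
  A: calculated 81.9 vs reported 114.9 → residual 33.0 km
  B: calculated 213.4 vs reported 213.4 → residual 0.0 km
  C: calculated 193.8 vs reported 193.7 → residual 0.1 km
  D: calculated 109.4 vs reported 109.3 → residual 0.1 km
B, C, D are mutually consistent (residuals ≈ 0); A is off by 33.0 km.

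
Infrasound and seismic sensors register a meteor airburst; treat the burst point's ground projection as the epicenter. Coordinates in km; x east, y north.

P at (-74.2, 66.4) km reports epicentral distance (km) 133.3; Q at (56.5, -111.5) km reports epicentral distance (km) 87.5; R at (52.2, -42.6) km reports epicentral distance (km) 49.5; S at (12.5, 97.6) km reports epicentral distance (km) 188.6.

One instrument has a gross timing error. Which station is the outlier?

S

Solve using three stations at a time. Using P, Q, R (subtract circle equations pairwise → linear system) gives (x, y) ≈ (2.7, -42.5).
Distances from that point to each station vs reported:
  P: calculated 133.3 vs reported 133.3 → residual 0.0 km
  Q: calculated 87.5 vs reported 87.5 → residual 0.0 km
  R: calculated 49.5 vs reported 49.5 → residual 0.0 km
  S: calculated 140.4 vs reported 188.6 → residual 48.2 km
P, Q, R are mutually consistent (residuals ≈ 0); S is off by 48.2 km.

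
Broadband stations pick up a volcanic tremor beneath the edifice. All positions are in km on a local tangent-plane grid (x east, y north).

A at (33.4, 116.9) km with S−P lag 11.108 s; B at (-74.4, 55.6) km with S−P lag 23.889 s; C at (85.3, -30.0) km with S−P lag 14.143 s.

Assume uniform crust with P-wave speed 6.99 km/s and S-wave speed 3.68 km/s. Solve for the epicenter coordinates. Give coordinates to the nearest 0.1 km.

(110.0, 77.1)

Distance from S−P lag: d = Δt · v_P v_S / (v_P − v_S) = Δt · (6.99·3.68)/(6.99−3.68) ≈ 7.7714·Δt.
So d_A = 86.32, d_B = 185.65, d_C = 109.91 km.
Circle about each station: (x − 33.4)² + (y − 116.9)² = 86.32²; (x + 74.4)² + (y − 55.6)² = 185.65²; (x − 85.3)² + (y + 30.0)² = 109.91².
Subtracting the A equation from the B and C equations removes the quadratic terms:
-215.6 x − 122.6 y = -33169.23
103.8 x − 293.8 y = -11234.15
Solving the 2×2 system: x ≈ 110.0, y ≈ 77.1 km.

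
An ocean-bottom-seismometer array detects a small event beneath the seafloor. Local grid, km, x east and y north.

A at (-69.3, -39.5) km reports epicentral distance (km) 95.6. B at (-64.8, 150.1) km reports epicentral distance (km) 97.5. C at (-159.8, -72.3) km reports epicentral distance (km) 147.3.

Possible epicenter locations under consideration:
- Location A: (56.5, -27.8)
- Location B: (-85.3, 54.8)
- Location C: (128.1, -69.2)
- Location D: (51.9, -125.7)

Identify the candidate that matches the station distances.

Location B

For each candidate, compare |candidate − station| to the reported distance:
Location A: residuals A 30.7, B 117.8, C 73.5 → max 117.8 km
Location B: residuals A 0.0, B 0.0, C 0.0 → max 0.0 km
Location C: residuals A 104.0, B 194.6, C 140.6 → max 194.6 km
Location D: residuals A 53.1, B 202.0, C 71.0 → max 202.0 km
Only Location B has all residuals ≈ 0.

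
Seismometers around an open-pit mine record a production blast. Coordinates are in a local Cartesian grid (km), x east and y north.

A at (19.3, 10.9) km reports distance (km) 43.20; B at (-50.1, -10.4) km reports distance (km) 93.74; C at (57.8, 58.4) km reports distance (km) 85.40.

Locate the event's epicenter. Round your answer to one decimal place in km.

42.4 km east, -25.6 km north

Circle about each station: (x − 19.3)² + (y − 10.9)² = 43.20²; (x + 50.1)² + (y + 10.4)² = 93.74²; (x − 57.8)² + (y − 58.4)² = 85.40².
Subtracting the A equation from the B and C equations removes the quadratic terms:
-138.8 x − 42.6 y = -4794.08
77.0 x + 95.0 y = 833.18
Solving the 2×2 system: x ≈ 42.4, y ≈ -25.6 km.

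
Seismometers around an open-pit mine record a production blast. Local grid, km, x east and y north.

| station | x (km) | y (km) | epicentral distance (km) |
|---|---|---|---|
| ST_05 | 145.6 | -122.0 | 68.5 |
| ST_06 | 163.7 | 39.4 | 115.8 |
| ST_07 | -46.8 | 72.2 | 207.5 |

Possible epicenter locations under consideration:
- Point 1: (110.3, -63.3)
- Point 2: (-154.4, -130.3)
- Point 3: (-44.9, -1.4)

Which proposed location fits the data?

For each candidate, compare |candidate − station| to the reported distance:
Point 1: residuals ST_05 0.0, ST_06 0.0, ST_07 0.0 → max 0.0 km
Point 2: residuals ST_05 231.6, ST_06 244.7, ST_07 21.8 → max 244.7 km
Point 3: residuals ST_05 157.0, ST_06 96.8, ST_07 133.9 → max 157.0 km
Only Point 1 has all residuals ≈ 0.

Point 1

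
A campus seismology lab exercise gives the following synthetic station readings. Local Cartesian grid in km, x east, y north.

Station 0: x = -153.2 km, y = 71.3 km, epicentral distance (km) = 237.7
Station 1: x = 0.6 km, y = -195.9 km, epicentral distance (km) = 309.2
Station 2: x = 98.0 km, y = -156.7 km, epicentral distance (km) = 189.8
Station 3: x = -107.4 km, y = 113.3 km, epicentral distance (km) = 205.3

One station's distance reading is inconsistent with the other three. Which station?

Solve using three stations at a time. Using Station 0, Station 2, Station 3 (subtract circle equations pairwise → linear system) gives (x, y) ≈ (81.3, 32.4).
Distances from that point to each station vs reported:
  Station 0: calculated 237.7 vs reported 237.7 → residual 0.0 km
  Station 1: calculated 242.2 vs reported 309.2 → residual 67.0 km
  Station 2: calculated 189.8 vs reported 189.8 → residual 0.0 km
  Station 3: calculated 205.3 vs reported 205.3 → residual 0.0 km
Station 0, Station 2, Station 3 are mutually consistent (residuals ≈ 0); Station 1 is off by 67.0 km.

Station 1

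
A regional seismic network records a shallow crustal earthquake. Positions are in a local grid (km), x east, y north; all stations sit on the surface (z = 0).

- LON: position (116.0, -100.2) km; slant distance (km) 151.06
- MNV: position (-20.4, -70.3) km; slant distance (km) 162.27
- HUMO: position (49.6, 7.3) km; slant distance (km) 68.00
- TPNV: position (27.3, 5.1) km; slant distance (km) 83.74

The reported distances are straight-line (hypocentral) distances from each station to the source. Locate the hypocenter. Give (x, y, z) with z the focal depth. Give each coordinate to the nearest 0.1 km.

(88.5, 41.7, 43.9)

Each station gives a sphere (x−x_i)² + (y−y_i)² + z² = d_i² (stations at z=0).
Subtracting the LON sphere from MNV and HUMO: z² cancels, leaving linear equations in x and y:
-272.8 x + 59.8 y = -21650.22
-132.8 x + 215.0 y = -2787.47
Solving: x ≈ 88.504, y ≈ 41.702 km (keep extra digits for the depth step; rounded: 88.5, 41.7).
Then from the LON sphere: z² = 151.06² − (x − 116.0)² − (y + 100.2)² with x = 88.504, y = 41.702, so z ≈ 43.897 ≈ 43.9 km.
Check against TPNV (with the unrounded solution): distance 83.74 ≈ 83.74 km. ✓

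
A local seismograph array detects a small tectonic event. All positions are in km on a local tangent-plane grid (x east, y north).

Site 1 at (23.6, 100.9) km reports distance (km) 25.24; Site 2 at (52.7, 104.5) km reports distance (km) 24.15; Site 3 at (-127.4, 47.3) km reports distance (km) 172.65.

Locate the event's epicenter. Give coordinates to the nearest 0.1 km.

Circle about each station: (x − 23.6)² + (y − 100.9)² = 25.24²; (x − 52.7)² + (y − 104.5)² = 24.15²; (x + 127.4)² + (y − 47.3)² = 172.65².
Subtracting the Site 1 equation from the Site 2 and Site 3 equations removes the quadratic terms:
58.2 x + 7.2 y = 3013.61
-302.0 x − 107.2 y = -21440.68
Solving the 2×2 system: x ≈ 41.5, y ≈ 83.1 km.

x ≈ 41.5 km, y ≈ 83.1 km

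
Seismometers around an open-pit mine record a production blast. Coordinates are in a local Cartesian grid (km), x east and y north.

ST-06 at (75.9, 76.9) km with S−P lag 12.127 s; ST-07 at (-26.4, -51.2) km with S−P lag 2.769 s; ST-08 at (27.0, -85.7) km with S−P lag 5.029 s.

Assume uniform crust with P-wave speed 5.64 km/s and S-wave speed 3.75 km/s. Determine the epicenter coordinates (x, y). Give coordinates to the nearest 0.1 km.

Distance from S−P lag: d = Δt · v_P v_S / (v_P − v_S) = Δt · (5.64·3.75)/(5.64−3.75) ≈ 11.1905·Δt.
So d_ST-06 = 135.71, d_ST-07 = 30.99, d_ST-08 = 56.28 km.
Circle about each station: (x − 75.9)² + (y − 76.9)² = 135.71²; (x + 26.4)² + (y + 51.2)² = 30.99²; (x − 27.0)² + (y + 85.7)² = 56.28².
Subtracting pairs of circle equations eliminates x²+y² and gives linear equations (the radical axes):
-204.6 x − 256.2 y = 9100.80
-97.8 x − 325.2 y = 11648.84
Solving the 2×2 system: x ≈ 0.6, y ≈ -36.0 km.

(0.6, -36.0)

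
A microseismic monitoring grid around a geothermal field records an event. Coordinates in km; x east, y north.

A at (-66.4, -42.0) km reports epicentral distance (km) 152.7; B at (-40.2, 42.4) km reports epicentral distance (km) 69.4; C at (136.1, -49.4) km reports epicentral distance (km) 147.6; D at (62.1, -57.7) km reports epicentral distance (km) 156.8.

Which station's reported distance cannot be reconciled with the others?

C

Solve using three stations at a time. Using A, B, D (subtract circle equations pairwise → linear system) gives (x, y) ≈ (10.0, 90.1).
Distances from that point to each station vs reported:
  A: calculated 152.7 vs reported 152.7 → residual 0.0 km
  B: calculated 69.3 vs reported 69.4 → residual 0.1 km
  C: calculated 188.1 vs reported 147.6 → residual 40.5 km
  D: calculated 156.8 vs reported 156.8 → residual 0.0 km
A, B, D are mutually consistent (residuals ≈ 0); C is off by 40.5 km.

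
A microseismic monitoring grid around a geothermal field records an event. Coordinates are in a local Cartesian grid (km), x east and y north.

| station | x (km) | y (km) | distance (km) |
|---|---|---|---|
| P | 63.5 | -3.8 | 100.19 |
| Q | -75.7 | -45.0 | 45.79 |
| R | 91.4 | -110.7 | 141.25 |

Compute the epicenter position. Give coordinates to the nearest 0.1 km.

(-30.3, -39.0)

Circle about each station: (x − 63.5)² + (y + 3.8)² = 100.19²; (x + 75.7)² + (y + 45.0)² = 45.79²; (x − 91.4)² + (y + 110.7)² = 141.25².
Subtracting the P equation from the Q and R equations removes the quadratic terms:
-278.4 x − 82.4 y = 11650.11
55.8 x − 213.8 y = 6648.23
Solving the 2×2 system: x ≈ -30.3, y ≈ -39.0 km.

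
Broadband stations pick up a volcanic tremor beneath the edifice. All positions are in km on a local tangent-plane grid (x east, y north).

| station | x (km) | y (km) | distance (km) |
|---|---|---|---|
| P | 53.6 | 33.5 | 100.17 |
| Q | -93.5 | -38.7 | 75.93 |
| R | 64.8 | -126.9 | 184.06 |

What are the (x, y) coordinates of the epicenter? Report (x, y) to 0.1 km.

Circle about each station: (x − 53.6)² + (y − 33.5)² = 100.17²; (x + 93.5)² + (y + 38.7)² = 75.93²; (x − 64.8)² + (y + 126.9)² = 184.06².
Subtracting the P equation from the Q and R equations removes the quadratic terms:
-294.2 x − 144.4 y = 10513.39
22.4 x − 320.8 y = -7536.61
Solving the 2×2 system: x ≈ -45.7, y ≈ 20.3 km.

(-45.7, 20.3)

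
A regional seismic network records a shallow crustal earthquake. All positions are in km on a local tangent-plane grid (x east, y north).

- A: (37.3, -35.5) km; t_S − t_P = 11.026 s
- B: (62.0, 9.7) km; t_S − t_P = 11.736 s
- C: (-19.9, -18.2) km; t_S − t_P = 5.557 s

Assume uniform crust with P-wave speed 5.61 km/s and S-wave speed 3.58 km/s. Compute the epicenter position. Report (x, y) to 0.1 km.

(-53.0, 25.7)

Distance from S−P lag: d = Δt · v_P v_S / (v_P − v_S) = Δt · (5.61·3.58)/(5.61−3.58) ≈ 9.8935·Δt.
So d_A = 109.09, d_B = 116.11, d_C = 54.98 km.
Circle about each station: (x − 37.3)² + (y + 35.5)² = 109.09²; (x − 62.0)² + (y − 9.7)² = 116.11²; (x + 19.9)² + (y + 18.2)² = 54.98².
Subtracting pairs of circle equations eliminates x²+y² and gives linear equations (the radical axes):
49.4 x + 90.4 y = -294.35
-114.4 x + 34.6 y = 6953.54
Solving the 2×2 system: x ≈ -53.0, y ≈ 25.7 km.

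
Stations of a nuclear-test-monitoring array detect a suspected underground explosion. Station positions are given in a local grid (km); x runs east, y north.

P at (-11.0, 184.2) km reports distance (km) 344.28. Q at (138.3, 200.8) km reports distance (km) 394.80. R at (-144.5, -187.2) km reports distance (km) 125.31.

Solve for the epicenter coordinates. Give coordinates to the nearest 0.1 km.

x ≈ -22.2 km, y ≈ -159.9 km

Circle about each station: (x + 11.0)² + (y − 184.2)² = 344.28²; (x − 138.3)² + (y − 200.8)² = 394.80²; (x + 144.5)² + (y + 187.2)² = 125.31².
Subtracting the P equation from the Q and R equations removes the quadratic terms:
298.6 x + 33.2 y = -11941.43
-267.0 x − 742.8 y = 124699.57
Solving the 2×2 system: x ≈ -22.2, y ≈ -159.9 km.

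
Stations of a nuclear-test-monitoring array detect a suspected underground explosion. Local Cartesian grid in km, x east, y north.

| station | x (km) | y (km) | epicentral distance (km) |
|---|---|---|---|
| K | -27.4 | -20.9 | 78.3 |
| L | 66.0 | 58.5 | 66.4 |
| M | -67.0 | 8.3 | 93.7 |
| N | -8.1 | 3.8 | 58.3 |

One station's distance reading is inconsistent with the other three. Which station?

Solve using three stations at a time. Using K, L, N (subtract circle equations pairwise → linear system) gives (x, y) ≈ (49.3, -5.6).
Distances from that point to each station vs reported:
  K: calculated 78.2 vs reported 78.3 → residual 0.1 km
  L: calculated 66.3 vs reported 66.4 → residual 0.1 km
  M: calculated 117.1 vs reported 93.7 → residual 23.4 km
  N: calculated 58.1 vs reported 58.3 → residual 0.2 km
K, L, N are mutually consistent (residuals ≈ 0); M is off by 23.4 km.

M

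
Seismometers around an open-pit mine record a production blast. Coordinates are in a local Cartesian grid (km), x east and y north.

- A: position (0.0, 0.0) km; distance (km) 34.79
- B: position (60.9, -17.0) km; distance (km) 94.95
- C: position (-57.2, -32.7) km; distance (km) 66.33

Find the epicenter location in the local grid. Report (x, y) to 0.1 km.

Circle about each station: x² + y² = 34.79²; (x − 60.9)² + (y + 17.0)² = 94.95²; (x + 57.2)² + (y + 32.7)² = 66.33².
Subtracting the A equation from the B and C equations removes the quadratic terms:
121.8 x − 34.0 y = -3807.35
-114.4 x − 65.4 y = 1151.81
Solving the 2×2 system: x ≈ -24.3, y ≈ 24.9 km.
Check against A (with the unrounded x, y): √(x²+y²) = 34.80 ≈ 34.79 km. ✓

x ≈ -24.3 km, y ≈ 24.9 km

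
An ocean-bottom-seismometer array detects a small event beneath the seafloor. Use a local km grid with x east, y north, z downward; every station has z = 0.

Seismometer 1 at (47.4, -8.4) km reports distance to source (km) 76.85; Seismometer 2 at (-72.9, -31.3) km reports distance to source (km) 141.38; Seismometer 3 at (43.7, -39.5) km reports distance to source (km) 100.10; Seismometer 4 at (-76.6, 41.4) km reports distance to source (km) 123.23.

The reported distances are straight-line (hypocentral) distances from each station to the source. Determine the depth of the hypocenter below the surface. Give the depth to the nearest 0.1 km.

Each station gives a sphere (x−x_i)² + (y−y_i)² + z² = d_i² (stations at z=0).
Subtracting the Seismometer 1 sphere from Seismometer 2 and Seismometer 3: z² cancels, leaving linear equations in x and y:
-240.6 x − 45.8 y = -10105.60
-7.4 x − 62.2 y = -2961.47
Solving: x ≈ 33.702, y ≈ 43.603 km (keep extra digits for the depth step; rounded: 33.7, 43.6).
Then from the Seismometer 1 sphere: z² = 76.85² − (x − 47.4)² − (y + 8.4)² with x = 33.702, y = 43.603, so z ≈ 54.900 ≈ 54.9 km.
Check against Seismometer 4 (with the unrounded solution): distance 123.23 ≈ 123.23 km. ✓

z ≈ 54.9 km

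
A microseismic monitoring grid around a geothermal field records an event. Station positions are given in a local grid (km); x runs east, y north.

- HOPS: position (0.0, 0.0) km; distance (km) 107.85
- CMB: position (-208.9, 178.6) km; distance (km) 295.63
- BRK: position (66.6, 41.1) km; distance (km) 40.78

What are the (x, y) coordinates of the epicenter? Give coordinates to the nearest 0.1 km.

(70.4, 81.7)

Circle about each station: x² + y² = 107.85²; (x + 208.9)² + (y − 178.6)² = 295.63²; (x − 66.6)² + (y − 41.1)² = 40.78².
Subtracting the HOPS equation from the CMB and BRK equations removes the quadratic terms:
-417.8 x + 357.2 y = -228.30
133.2 x + 82.2 y = 16093.38
Solving the 2×2 system: x ≈ 70.4, y ≈ 81.7 km.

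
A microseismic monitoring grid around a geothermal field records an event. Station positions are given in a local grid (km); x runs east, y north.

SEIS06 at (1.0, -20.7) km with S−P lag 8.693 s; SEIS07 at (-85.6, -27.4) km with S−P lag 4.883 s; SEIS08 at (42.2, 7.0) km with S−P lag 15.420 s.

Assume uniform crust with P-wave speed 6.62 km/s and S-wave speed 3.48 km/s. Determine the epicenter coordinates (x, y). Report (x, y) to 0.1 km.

x ≈ -56.5 km, y ≈ -48.3 km

Distance from S−P lag: d = Δt · v_P v_S / (v_P − v_S) = Δt · (6.62·3.48)/(6.62−3.48) ≈ 7.3368·Δt.
So d_SEIS06 = 63.78, d_SEIS07 = 35.83, d_SEIS08 = 113.13 km.
Circle about each station: (x − 1.0)² + (y + 20.7)² = 63.78²; (x + 85.6)² + (y + 27.4)² = 35.83²; (x − 42.2)² + (y − 7.0)² = 113.13².
Subtracting the SEIS06 equation from the SEIS07 and SEIS08 equations removes the quadratic terms:
-173.2 x − 13.4 y = 10432.73
82.4 x + 55.4 y = -7330.16
Solving the 2×2 system: x ≈ -56.5, y ≈ -48.3 km.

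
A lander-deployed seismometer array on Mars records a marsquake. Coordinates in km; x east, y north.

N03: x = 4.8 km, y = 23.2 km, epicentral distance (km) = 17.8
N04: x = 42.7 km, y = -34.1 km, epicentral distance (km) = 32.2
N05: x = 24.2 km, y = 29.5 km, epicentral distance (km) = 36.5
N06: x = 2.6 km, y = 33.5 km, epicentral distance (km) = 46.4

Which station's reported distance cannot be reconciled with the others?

Solve using three stations at a time. Using N04, N05, N06 (subtract circle equations pairwise → linear system) gives (x, y) ≈ (25.3, -7.0).
Distances from that point to each station vs reported:
  N03: calculated 36.5 vs reported 17.8 → residual 18.7 km
  N04: calculated 32.2 vs reported 32.2 → residual 0.0 km
  N05: calculated 36.5 vs reported 36.5 → residual 0.0 km
  N06: calculated 46.4 vs reported 46.4 → residual 0.0 km
N04, N05, N06 are mutually consistent (residuals ≈ 0); N03 is off by 18.7 km.

N03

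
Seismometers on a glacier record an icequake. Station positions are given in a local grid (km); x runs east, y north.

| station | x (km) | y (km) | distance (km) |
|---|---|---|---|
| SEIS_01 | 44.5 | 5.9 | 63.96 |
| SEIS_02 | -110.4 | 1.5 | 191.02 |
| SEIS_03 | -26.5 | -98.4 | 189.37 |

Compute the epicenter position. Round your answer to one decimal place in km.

Circle about each station: (x − 44.5)² + (y − 5.9)² = 63.96²; (x + 110.4)² + (y − 1.5)² = 191.02²; (x + 26.5)² + (y + 98.4)² = 189.37².
Subtracting the SEIS_01 equation from the SEIS_02 and SEIS_03 equations removes the quadratic terms:
-309.8 x − 8.8 y = -22222.41
-142.0 x − 208.6 y = -23400.37
Solving the 2×2 system: x ≈ 69.9, y ≈ 64.6 km.

69.9 km east, 64.6 km north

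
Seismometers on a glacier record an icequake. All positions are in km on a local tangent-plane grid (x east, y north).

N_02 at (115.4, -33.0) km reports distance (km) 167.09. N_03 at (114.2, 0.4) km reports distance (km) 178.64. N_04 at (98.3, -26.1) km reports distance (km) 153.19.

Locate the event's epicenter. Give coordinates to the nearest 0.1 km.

Circle about each station: (x − 115.4)² + (y + 33.0)² = 167.09²; (x − 114.2)² + (y − 0.4)² = 178.64²; (x − 98.3)² + (y + 26.1)² = 153.19².
Subtracting the N_02 equation from the N_03 and N_04 equations removes the quadratic terms:
-2.4 x + 66.8 y = -5357.54
-34.2 x + 13.8 y = 389.83
Solving the 2×2 system: x ≈ -44.4, y ≈ -81.8 km.

-44.4 km east, -81.8 km north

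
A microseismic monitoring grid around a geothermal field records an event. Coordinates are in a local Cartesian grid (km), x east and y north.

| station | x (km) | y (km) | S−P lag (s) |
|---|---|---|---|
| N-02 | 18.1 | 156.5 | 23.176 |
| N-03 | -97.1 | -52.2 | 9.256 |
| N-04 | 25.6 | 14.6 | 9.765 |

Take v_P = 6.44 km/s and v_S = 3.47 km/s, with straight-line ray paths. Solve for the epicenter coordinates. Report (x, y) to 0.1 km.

Distance from S−P lag: d = Δt · v_P v_S / (v_P − v_S) = Δt · (6.44·3.47)/(6.44−3.47) ≈ 7.5242·Δt.
So d_N-02 = 174.38, d_N-03 = 69.64, d_N-04 = 73.47 km.
Circle about each station: (x − 18.1)² + (y − 156.5)² = 174.38²; (x + 97.1)² + (y + 52.2)² = 69.64²; (x − 25.6)² + (y − 14.6)² = 73.47².
Subtracting the N-02 equation from the N-03 and N-04 equations removes the quadratic terms:
-230.4 x − 417.4 y = 12892.04
15.0 x − 283.8 y = 1059.20
Solving the 2×2 system: x ≈ -44.9, y ≈ -6.1 km.

x ≈ -44.9 km, y ≈ -6.1 km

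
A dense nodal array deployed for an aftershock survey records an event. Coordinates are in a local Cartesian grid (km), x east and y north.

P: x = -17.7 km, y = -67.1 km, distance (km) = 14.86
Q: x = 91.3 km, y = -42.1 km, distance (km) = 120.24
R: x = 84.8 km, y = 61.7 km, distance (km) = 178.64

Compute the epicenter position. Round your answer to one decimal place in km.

Circle about each station: (x + 17.7)² + (y + 67.1)² = 14.86²; (x − 91.3)² + (y + 42.1)² = 120.24²; (x − 84.8)² + (y − 61.7)² = 178.64².
Subtracting pairs of circle equations eliminates x²+y² and gives linear equations (the radical axes):
218.0 x + 50.0 y = -8944.44
205.0 x + 257.6 y = -25509.20
Solving the 2×2 system: x ≈ -22.4, y ≈ -81.2 km.

-22.4 km east, -81.2 km north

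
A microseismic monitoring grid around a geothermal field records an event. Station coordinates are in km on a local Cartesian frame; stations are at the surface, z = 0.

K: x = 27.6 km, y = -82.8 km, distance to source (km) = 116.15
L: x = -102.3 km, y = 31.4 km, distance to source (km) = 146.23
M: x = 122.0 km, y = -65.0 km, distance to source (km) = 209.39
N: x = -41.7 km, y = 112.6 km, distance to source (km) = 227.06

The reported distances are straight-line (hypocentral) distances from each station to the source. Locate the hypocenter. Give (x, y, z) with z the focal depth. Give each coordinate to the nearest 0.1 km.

(-79.5, -108.2, 37.1)

Each station gives a sphere (x−x_i)² + (y−y_i)² + z² = d_i² (stations at z=0).
Subtracting the K sphere from L and M: z² cancels, leaving linear equations in x and y:
-259.8 x + 228.4 y = -4058.74
188.8 x + 35.6 y = -18861.95
Solving: x ≈ -79.502, y ≈ -108.202 km (keep extra digits for the depth step; rounded: -79.5, -108.2).
Then from the K sphere: z² = 116.15² − (x − 27.6)² − (y + 82.8)² with x = -79.502, y = -108.202, so z ≈ 37.077 ≈ 37.1 km.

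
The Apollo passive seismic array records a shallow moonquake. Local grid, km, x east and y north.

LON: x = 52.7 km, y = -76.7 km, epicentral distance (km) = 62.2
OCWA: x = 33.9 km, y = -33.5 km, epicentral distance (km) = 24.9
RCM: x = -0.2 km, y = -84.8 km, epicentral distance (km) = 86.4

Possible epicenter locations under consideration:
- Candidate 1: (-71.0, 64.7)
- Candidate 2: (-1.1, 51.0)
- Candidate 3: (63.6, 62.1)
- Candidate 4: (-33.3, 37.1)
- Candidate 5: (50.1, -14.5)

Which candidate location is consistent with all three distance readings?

Candidate 5

For each candidate, compare |candidate − station| to the reported distance:
Candidate 1: residuals LON 125.7, OCWA 118.8, RCM 79.0 → max 125.7 km
Candidate 2: residuals LON 76.4, OCWA 66.6, RCM 49.4 → max 76.4 km
Candidate 3: residuals LON 77.0, OCWA 75.2, RCM 73.8 → max 77.0 km
Candidate 4: residuals LON 80.4, OCWA 72.6, RCM 39.9 → max 80.4 km
Candidate 5: residuals LON 0.1, OCWA 0.1, RCM 0.0 → max 0.1 km
Only Candidate 5 has all residuals ≈ 0.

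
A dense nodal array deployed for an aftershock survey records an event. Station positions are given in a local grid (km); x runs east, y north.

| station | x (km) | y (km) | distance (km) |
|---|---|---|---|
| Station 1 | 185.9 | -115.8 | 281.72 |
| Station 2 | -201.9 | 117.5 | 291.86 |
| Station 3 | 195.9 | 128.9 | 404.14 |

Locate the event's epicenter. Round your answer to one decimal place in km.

-93.3 km east, -153.4 km north

Circle about each station: (x − 185.9)² + (y + 115.8)² = 281.72²; (x + 201.9)² + (y − 117.5)² = 291.86²; (x − 195.9)² + (y − 128.9)² = 404.14².
Subtracting pairs of circle equations eliminates x²+y² and gives linear equations (the radical axes):
-775.6 x + 466.6 y = 785.31
20.0 x + 489.4 y = -76939.41
Solving the 2×2 system: x ≈ -93.3, y ≈ -153.4 km.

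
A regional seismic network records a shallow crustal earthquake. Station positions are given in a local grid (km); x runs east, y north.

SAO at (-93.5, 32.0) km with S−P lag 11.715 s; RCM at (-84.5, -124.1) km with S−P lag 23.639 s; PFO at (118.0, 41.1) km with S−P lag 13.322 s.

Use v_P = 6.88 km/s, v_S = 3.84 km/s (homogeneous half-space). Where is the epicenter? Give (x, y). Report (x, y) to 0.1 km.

Distance from S−P lag: d = Δt · v_P v_S / (v_P − v_S) = Δt · (6.88·3.84)/(6.88−3.84) ≈ 8.6905·Δt.
So d_SAO = 101.81, d_RCM = 205.44, d_PFO = 115.78 km.
Circle about each station: (x + 93.5)² + (y − 32.0)² = 101.81²; (x + 84.5)² + (y + 124.1)² = 205.44²; (x − 118.0)² + (y − 41.1)² = 115.78².
Subtracting the SAO equation from the RCM and PFO equations removes the quadratic terms:
18.0 x − 312.2 y = -19065.51
423.0 x + 18.2 y = 2807.23
Solving the 2×2 system: x ≈ 4.0, y ≈ 61.3 km.

x ≈ 4.0 km, y ≈ 61.3 km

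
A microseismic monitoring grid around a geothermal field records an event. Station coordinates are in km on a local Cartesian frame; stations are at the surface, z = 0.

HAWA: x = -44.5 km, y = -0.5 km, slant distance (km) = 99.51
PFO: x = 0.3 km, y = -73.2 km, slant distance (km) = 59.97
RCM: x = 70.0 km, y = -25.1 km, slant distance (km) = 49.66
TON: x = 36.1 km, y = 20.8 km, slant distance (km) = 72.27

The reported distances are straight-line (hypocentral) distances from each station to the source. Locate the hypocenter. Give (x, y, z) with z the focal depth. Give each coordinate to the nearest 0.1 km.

(38.8, -42.7, 34.4)

Each station gives a sphere (x−x_i)² + (y−y_i)² + z² = d_i² (stations at z=0).
Subtracting the HAWA sphere from PFO and RCM: z² cancels, leaving linear equations in x and y:
89.6 x − 145.4 y = 9683.67
229.0 x − 49.2 y = 10985.63
Solving: x ≈ 38.800, y ≈ -42.690 km (keep extra digits for the depth step; rounded: 38.8, -42.7).
Then from the HAWA sphere: z² = 99.51² − (x + 44.5)² − (y + 0.5)² with x = 38.800, y = -42.690, so z ≈ 34.400 ≈ 34.4 km.
Check against TON (with the unrounded solution): distance 72.26 ≈ 72.27 km. ✓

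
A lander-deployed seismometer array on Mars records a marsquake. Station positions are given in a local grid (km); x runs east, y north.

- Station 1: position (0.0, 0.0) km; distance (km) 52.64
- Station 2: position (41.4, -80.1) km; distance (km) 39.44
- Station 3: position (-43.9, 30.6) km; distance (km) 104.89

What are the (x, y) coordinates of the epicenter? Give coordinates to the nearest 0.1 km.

Circle about each station: x² + y² = 52.64²; (x − 41.4)² + (y + 80.1)² = 39.44²; (x + 43.9)² + (y − 30.6)² = 104.89².
Subtracting the Station 1 equation from the Station 2 and Station 3 equations removes the quadratic terms:
82.8 x − 160.2 y = 9345.43
-87.8 x + 61.2 y = -5367.37
Solving the 2×2 system: x ≈ 32.0, y ≈ -41.8 km.

(32.0, -41.8)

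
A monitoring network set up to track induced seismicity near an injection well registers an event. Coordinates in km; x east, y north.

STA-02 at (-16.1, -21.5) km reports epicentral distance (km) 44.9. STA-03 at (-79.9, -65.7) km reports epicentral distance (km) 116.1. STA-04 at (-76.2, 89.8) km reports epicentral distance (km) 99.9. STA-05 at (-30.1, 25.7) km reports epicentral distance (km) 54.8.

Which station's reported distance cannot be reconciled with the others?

STA-05

Solve using three stations at a time. Using STA-02, STA-03, STA-04 (subtract circle equations pairwise → linear system) gives (x, y) ≈ (-3.3, 21.5).
Distances from that point to each station vs reported:
  STA-02: calculated 44.9 vs reported 44.9 → residual 0.0 km
  STA-03: calculated 116.1 vs reported 116.1 → residual 0.0 km
  STA-04: calculated 99.9 vs reported 99.9 → residual 0.0 km
  STA-05: calculated 27.1 vs reported 54.8 → residual 27.7 km
STA-02, STA-03, STA-04 are mutually consistent (residuals ≈ 0); STA-05 is off by 27.7 km.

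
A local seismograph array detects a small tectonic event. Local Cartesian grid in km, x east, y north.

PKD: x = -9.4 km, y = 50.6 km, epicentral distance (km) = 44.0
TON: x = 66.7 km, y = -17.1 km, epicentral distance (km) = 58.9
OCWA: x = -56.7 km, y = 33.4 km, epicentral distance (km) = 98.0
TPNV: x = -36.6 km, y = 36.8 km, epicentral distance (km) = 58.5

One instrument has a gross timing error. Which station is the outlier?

OCWA

Solve using three stations at a time. Using PKD, TON, TPNV (subtract circle equations pairwise → linear system) gives (x, y) ≈ (18.2, 16.3).
Distances from that point to each station vs reported:
  PKD: calculated 44.0 vs reported 44.0 → residual 0.0 km
  TON: calculated 58.9 vs reported 58.9 → residual 0.0 km
  OCWA: calculated 76.8 vs reported 98.0 → residual 21.2 km
  TPNV: calculated 58.5 vs reported 58.5 → residual 0.0 km
PKD, TON, TPNV are mutually consistent (residuals ≈ 0); OCWA is off by 21.2 km.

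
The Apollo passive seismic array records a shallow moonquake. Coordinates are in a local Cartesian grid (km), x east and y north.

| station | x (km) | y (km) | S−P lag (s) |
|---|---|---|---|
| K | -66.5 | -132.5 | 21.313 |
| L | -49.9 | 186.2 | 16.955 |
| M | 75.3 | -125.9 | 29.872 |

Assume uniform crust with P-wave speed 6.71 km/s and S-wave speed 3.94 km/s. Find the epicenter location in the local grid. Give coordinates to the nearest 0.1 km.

Distance from S−P lag: d = Δt · v_P v_S / (v_P − v_S) = Δt · (6.71·3.94)/(6.71−3.94) ≈ 9.5442·Δt.
So d_K = 203.42, d_L = 161.82, d_M = 285.10 km.
Circle about each station: (x + 66.5)² + (y + 132.5)² = 203.42²; (x + 49.9)² + (y − 186.2)² = 161.82²; (x − 75.3)² + (y + 125.9)² = 285.10².
Subtracting the K equation from the L and M equations removes the quadratic terms:
33.2 x + 637.4 y = 30375.93
283.6 x + 13.2 y = -40359.91
Solving the 2×2 system: x ≈ -144.9, y ≈ 55.2 km.

(-144.9, 55.2)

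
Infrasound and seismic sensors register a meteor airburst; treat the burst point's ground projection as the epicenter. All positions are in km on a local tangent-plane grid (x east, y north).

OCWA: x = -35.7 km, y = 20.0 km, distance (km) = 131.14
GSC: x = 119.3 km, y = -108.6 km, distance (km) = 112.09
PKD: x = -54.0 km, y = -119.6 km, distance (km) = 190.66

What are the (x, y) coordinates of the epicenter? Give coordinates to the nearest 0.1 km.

Circle about each station: (x + 35.7)² + (y − 20.0)² = 131.14²; (x − 119.3)² + (y + 108.6)² = 112.09²; (x + 54.0)² + (y + 119.6)² = 190.66².
Subtracting the OCWA equation from the GSC and PKD equations removes the quadratic terms:
310.0 x − 257.2 y = 28985.49
-36.6 x − 279.2 y = -3607.87
Solving the 2×2 system: x ≈ 94.0, y ≈ 0.6 km.

94.0 km east, 0.6 km north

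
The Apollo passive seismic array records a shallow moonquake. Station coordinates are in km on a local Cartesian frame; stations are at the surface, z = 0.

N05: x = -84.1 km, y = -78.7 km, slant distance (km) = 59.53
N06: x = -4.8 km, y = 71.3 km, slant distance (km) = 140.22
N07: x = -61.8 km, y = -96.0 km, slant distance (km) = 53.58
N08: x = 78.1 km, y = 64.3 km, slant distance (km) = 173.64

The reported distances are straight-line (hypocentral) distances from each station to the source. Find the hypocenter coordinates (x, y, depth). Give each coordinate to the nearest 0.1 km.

x ≈ -37.5 km, y ≈ -61.1 km, depth ≈ 32.6 km

Each station gives a sphere (x−x_i)² + (y−y_i)² + z² = d_i² (stations at z=0).
Subtracting the N05 sphere from N06 and N07: z² cancels, leaving linear equations in x and y:
158.6 x + 300.0 y = -24277.60
44.6 x − 34.6 y = 441.74
Solving: x ≈ -37.497, y ≈ -61.102 km (keep extra digits for the depth step; rounded: -37.5, -61.1).
Then from the N05 sphere: z² = 59.53² − (x + 84.1)² − (y + 78.7)² with x = -37.497, y = -61.102, so z ≈ 32.593 ≈ 32.6 km.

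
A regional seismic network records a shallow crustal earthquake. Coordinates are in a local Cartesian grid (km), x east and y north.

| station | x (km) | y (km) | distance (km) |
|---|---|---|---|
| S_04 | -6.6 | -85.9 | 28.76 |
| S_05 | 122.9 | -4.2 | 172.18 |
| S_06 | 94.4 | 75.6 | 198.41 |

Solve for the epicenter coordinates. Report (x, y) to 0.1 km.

Circle about each station: (x + 6.6)² + (y + 85.9)² = 28.76²; (x − 122.9)² + (y + 4.2)² = 172.18²; (x − 94.4)² + (y − 75.6)² = 198.41².
Subtracting the S_04 equation from the S_05 and S_06 equations removes the quadratic terms:
259.0 x + 163.4 y = -21119.13
202.0 x + 323.0 y = -31335.04
Solving the 2×2 system: x ≈ -33.6, y ≈ -76.0 km.

(-33.6, -76.0)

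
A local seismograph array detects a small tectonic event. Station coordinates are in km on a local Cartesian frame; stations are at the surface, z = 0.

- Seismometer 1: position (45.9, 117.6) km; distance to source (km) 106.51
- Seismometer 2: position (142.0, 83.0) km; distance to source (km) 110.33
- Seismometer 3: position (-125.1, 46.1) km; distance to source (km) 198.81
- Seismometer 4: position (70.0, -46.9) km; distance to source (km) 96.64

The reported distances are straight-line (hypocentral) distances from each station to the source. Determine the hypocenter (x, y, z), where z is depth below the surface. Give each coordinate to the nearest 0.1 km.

Each station gives a sphere (x−x_i)² + (y−y_i)² + z² = d_i² (stations at z=0).
Subtracting the Seismometer 1 sphere from Seismometer 2 and Seismometer 3: z² cancels, leaving linear equations in x and y:
192.2 x − 69.2 y = 10288.10
-342.0 x − 143.0 y = -26342.39
Solving: x ≈ 64.399, y ≈ 30.194 km (keep extra digits for the depth step; rounded: 64.4, 30.2).
Then from the Seismometer 1 sphere: z² = 106.51² − (x − 45.9)² − (y − 117.6)² with x = 64.399, y = 30.194, so z ≈ 57.986 ≈ 58.0 km.
Check against Seismometer 4 (with the unrounded solution): distance 96.63 ≈ 96.64 km. ✓

(64.4, 30.2, 58.0)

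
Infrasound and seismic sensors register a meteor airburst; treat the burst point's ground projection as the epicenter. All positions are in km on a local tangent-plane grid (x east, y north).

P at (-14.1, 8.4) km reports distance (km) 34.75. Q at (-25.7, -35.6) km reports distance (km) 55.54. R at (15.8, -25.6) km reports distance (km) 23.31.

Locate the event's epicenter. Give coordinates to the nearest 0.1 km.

Circle about each station: (x + 14.1)² + (y − 8.4)² = 34.75²; (x + 25.7)² + (y + 35.6)² = 55.54²; (x − 15.8)² + (y + 25.6)² = 23.31².
Subtracting the P equation from the Q and R equations removes the quadratic terms:
-23.2 x − 88.0 y = -218.65
59.8 x − 68.0 y = 1299.84
Solving the 2×2 system: x ≈ 18.9, y ≈ -2.5 km.
Check against P (with the unrounded x, y): √((x + 14.1)²+(y − 8.4)²) = 34.75 ≈ 34.75 km. ✓

x ≈ 18.9 km, y ≈ -2.5 km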